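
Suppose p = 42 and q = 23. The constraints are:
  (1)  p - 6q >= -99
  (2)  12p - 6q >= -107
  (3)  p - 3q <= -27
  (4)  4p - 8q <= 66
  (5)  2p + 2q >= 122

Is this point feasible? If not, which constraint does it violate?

(1): -96 ≥ -99 ✓
(2): 366 ≥ -107 ✓
(3): -27 ≤ -27 ✓
(4): -16 ≤ 66 ✓
(5): 130 ≥ 122 ✓

feasible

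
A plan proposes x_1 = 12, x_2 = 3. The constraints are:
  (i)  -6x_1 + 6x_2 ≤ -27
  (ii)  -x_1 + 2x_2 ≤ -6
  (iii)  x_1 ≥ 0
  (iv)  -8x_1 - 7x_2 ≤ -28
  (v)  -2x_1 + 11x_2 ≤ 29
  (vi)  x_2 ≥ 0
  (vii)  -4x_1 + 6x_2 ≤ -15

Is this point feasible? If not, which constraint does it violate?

feasible

(i): -54 ≤ -27 ✓
(ii): -6 ≤ -6 ✓
(iii): 12 ≥ 0 ✓
(iv): -117 ≤ -28 ✓
(v): 9 ≤ 29 ✓
(vi): 3 ≥ 0 ✓
(vii): -30 ≤ -15 ✓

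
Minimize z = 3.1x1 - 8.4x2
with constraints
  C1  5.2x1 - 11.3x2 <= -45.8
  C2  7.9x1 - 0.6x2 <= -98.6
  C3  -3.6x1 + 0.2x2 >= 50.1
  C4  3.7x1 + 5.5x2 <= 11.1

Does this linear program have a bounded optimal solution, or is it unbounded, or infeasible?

From the feasible point (-55697/3964, -2391/991), moving in the direction (-5.5, 3.7) keeps every constraint satisfied while z decreases without bound.

unbounded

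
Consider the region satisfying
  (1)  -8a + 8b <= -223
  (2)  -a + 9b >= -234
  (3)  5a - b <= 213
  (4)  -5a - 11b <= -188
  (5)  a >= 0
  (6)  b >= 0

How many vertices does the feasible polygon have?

Of the 15 pairwise boundary intersections, those satisfying every inequality are:
  (1481/32, 589/32)
  (3957/128, 389/128)
  (213/5, 0)
  (188/5, 0)

4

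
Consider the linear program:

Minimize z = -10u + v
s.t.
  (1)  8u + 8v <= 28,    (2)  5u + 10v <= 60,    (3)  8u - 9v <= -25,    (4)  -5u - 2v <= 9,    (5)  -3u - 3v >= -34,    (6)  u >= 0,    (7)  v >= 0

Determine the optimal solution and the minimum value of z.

Extreme points and z = -10u + v:
  (13/34, 53/17) → z = -12/17
  (0, 7/2) → z = 7/2
  (0, 25/9) → z = 25/9

The optimum lies where 8u + 8v = 28 and 8u - 9v = -25.
Solving simultaneously gives u = 13/34, v = 53/17.

u = 13/34, v = 53/17, minimum z = -12/17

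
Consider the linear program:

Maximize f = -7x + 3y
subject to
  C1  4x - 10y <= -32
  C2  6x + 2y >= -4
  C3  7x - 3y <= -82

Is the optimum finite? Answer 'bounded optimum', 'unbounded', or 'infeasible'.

unbounded

From the feasible point (-11/2, 29/2), moving in the direction (-2, 6) keeps every constraint satisfied while f increases without bound.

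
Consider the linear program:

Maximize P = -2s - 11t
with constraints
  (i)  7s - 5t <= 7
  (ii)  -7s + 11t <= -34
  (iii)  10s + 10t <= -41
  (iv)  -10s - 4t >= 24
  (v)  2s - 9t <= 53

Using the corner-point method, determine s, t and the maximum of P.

s = -277/41, t = -303/41, maximum P = 3887/41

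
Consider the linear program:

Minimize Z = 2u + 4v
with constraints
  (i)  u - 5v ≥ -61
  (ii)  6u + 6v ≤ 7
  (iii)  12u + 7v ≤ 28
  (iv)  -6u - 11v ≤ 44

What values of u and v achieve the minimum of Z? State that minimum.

Corner points and Z = 2u + 4v:
  (-331/36, 373/36) → Z = 415/18
  (-891/41, 322/41) → Z = -494/41
  (119/30, -14/5) → Z = -49/15
  (308/45, -116/15) → Z = -776/45

At the optimal vertex, 12u + 7v = 28 and -6u - 11v = 44.
Solving simultaneously gives u = 308/45, v = -116/15.

u = 308/45, v = -116/15, minimum Z = -776/45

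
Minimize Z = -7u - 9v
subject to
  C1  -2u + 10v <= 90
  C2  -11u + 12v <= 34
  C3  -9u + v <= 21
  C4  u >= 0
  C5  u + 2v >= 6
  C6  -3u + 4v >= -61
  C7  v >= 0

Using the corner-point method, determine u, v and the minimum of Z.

u = 485/11, v = 196/11, minimum Z = -469

Extreme points and Z = -7u - 9v:
  (370/43, 461/43) → Z = -6739/43
  (485/11, 196/11) → Z = -469
  (2/17, 50/17) → Z = -464/17
  (6, 0) → Z = -42
  (61/3, 0) → Z = -427/3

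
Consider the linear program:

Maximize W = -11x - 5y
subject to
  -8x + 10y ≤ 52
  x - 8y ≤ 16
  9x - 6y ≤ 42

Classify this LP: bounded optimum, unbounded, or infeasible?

bounded optimum

Vertices and W = -11x - 5y:
  (-32/3, -10/3) → W = 134
  (122/7, 134/7) → W = -2012/7
  (40/11, -17/11) → W = -355/11
The feasible region has finitely many vertices and no improving ray; the maximum is 134 at (-32/3, -10/3).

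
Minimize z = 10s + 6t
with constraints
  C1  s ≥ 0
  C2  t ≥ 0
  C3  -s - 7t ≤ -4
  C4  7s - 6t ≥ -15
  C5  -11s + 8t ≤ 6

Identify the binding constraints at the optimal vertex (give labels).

Vertices and z = 10s + 6t:
  (0, 4/7) → z = 24/7
  (0, 3/4) → z = 9/2
  (4, 0) → z = 40
  (42/5, 123/10) → z = 789/5
The feasible region is unbounded (it extends along (6, 7), (1, 0)), but z strictly increases along every unbounded feasible direction, so there is no improving ray and the minimum is attained at a vertex.

The minimum is at (0, 4/7). Substituting into each constraint, equality holds for C1 and C3; the remaining constraints have slack.

C1 and C3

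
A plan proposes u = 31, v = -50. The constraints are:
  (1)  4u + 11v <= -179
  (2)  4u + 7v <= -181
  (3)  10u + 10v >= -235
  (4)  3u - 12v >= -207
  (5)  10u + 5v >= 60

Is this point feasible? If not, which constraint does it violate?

feasible

(1): -426 ≤ -179 ✓
(2): -226 ≤ -181 ✓
(3): -190 ≥ -235 ✓
(4): 693 ≥ -207 ✓
(5): 60 ≥ 60 ✓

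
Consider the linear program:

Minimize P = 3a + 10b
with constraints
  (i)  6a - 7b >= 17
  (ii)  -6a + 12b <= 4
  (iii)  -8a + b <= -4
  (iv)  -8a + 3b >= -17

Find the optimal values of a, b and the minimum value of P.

a = -5/16, b = -13/2, minimum P = -1055/16

Extreme points and P = 3a + 10b:
  (11/50, -56/25) → P = -1087/50
  (34/19, -17/19) → P = -68/19
  (-5/16, -13/2) → P = -1055/16

The optimum lies where -8a + b = -4 and -8a + 3b = -17.
Solving simultaneously gives a = -5/16, b = -13/2.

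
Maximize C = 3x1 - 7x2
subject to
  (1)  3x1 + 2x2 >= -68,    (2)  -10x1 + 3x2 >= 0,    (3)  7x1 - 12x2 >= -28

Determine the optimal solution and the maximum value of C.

x1 = -204/29, x2 = -680/29, maximum C = 4148/29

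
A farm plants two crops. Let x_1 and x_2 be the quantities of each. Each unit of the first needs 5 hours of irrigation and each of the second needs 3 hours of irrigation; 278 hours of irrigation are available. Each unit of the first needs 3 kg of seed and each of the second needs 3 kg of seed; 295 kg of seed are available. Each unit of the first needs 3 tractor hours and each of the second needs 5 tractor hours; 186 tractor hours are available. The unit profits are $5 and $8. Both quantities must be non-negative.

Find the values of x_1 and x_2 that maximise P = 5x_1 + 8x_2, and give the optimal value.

Corner points and P = 5x_1 + 8x_2:
  (0, 0) → P = 0
  (0, 186/5) → P = 1488/5
  (278/5, 0) → P = 278
  (52, 6) → P = 308

x_1 = 52, x_2 = 6, maximum P = 308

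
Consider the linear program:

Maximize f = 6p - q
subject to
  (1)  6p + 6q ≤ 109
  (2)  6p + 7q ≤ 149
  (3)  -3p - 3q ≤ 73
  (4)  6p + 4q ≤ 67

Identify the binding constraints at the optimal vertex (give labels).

Extreme points and f = 6p - q:
  (-131/6, 40) → f = -171
  (-17/6, 21) → f = -38
  (-958/3, 295) → f = -2211
  (493/6, -213/2) → f = 1199/2

The maximum is at (493/6, -213/2). Substituting into each constraint, equality holds for (3) and (4); the remaining constraints have slack.

(3) and (4)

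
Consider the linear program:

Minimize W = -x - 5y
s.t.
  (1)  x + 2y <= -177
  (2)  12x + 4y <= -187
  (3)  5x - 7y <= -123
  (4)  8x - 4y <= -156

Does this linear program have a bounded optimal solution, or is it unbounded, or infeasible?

From the feasible point (-1485/17, -762/17), moving in the direction (-2, 1) keeps every constraint satisfied while W decreases without bound.

unbounded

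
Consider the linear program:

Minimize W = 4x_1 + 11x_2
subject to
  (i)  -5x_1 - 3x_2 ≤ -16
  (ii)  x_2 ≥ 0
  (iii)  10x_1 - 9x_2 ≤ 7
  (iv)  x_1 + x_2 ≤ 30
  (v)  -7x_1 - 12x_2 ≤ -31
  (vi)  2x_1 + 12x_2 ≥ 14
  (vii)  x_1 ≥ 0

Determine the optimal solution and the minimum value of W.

x_1 = 11/5, x_2 = 5/3, minimum W = 407/15

Vertices and W = 4x_1 + 11x_2:
  (11/5, 5/3) → W = 407/15
  (0, 16/3) → W = 176/3
  (277/19, 293/19) → W = 4331/19
  (0, 30) → W = 330

The optimum lies where -5x_1 - 3x_2 = -16 and 10x_1 - 9x_2 = 7.
Solving simultaneously gives x_1 = 11/5, x_2 = 5/3.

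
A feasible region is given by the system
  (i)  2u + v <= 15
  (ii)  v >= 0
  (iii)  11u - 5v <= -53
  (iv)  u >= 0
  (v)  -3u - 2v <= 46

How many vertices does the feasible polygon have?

3

Intersecting each pair of boundary lines and keeping only the points that satisfy every inequality leaves:
  (22/21, 271/21)
  (0, 15)
  (0, 53/5)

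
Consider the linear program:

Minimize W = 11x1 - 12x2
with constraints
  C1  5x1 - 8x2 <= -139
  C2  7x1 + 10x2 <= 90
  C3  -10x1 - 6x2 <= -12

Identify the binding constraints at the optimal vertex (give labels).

Extreme points and W = 11x1 - 12x2:
  (-335/53, 1423/106) → W = -12223/53
  (-369/55, 145/11) → W = -12759/55
  (-210/29, 408/29) → W = -7206/29

The minimum is at (-210/29, 408/29). Substituting into each constraint, equality holds for C2 and C3; the remaining constraints have slack.

C2 and C3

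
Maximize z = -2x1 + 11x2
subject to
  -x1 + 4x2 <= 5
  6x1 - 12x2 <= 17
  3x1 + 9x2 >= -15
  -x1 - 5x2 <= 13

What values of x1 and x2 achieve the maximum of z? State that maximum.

x1 = 32/3, x2 = 47/12, maximum z = 87/4

Extreme points and z = -2x1 + 11x2:
  (32/3, 47/12) → z = 87/4
  (-5, 0) → z = 10
  (-3/10, -47/30) → z = -499/30

At the optimal vertex, -x1 + 4x2 = 5 and 6x1 - 12x2 = 17.
Solving simultaneously gives x1 = 32/3, x2 = 47/12.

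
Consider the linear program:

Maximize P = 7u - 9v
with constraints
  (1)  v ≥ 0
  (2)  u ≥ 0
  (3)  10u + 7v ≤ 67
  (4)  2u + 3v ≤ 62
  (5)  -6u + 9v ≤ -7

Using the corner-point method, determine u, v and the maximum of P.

u = 67/10, v = 0, maximum P = 469/10

Feasible corners and P = 7u - 9v:
  (67/10, 0) → P = 469/10
  (7/6, 0) → P = 49/6
  (163/33, 83/33) → P = 394/33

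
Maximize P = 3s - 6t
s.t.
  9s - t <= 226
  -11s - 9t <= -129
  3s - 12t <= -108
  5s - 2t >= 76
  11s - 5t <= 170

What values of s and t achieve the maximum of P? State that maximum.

Extreme points and P = 3s - 6t:
  (376/13, 446/13) → P = -1548/13
  (480/17, 478/17) → P = -84
  (188/9, 128/9) → P = -68/3
  (860/39, 566/39) → P = -272/13

The binding constraints are 3s - 12t = -108 and 11s - 5t = 170.
Solving simultaneously gives s = 860/39, t = 566/39.

s = 860/39, t = 566/39, maximum P = -272/13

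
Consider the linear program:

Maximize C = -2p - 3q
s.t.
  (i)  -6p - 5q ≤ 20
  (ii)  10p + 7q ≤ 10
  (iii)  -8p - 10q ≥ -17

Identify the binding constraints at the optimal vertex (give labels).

Extreme points and C = -2p - 3q:
  (95/4, -65/2) → C = 50
  (-57/4, 131/10) → C = -54/5
  (-19/44, 45/22) → C = -58/11

The maximum is at (95/4, -65/2). Substituting into each constraint, equality holds for (i) and (ii); the remaining constraints have slack.

(i) and (ii)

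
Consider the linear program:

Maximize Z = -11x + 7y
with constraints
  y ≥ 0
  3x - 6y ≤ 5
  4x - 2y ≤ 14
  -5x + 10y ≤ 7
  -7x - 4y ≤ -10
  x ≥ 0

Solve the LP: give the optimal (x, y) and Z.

Feasible corners and Z = -11x + 7y:
  (5/3, 0) → Z = -55/3
  (10/7, 0) → Z = -110/7
  (37/9, 11/9) → Z = -110/3
  (77/15, 49/15) → Z = -168/5
  (4/5, 11/10) → Z = -11/10

At the optimal vertex, -5x + 10y = 7 and -7x - 4y = -10.
Solving simultaneously gives x = 4/5, y = 11/10.

x = 4/5, y = 11/10, maximum Z = -11/10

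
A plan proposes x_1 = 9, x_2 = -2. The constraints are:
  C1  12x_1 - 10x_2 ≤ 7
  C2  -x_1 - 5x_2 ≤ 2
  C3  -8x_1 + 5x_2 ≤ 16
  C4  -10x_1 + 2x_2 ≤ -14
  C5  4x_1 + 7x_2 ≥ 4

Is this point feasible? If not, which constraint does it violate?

Constraint C1: 12x_1 - 10x_2 = 128, which is not ≤ 7. All other constraints are satisfied.

not feasible — violates C1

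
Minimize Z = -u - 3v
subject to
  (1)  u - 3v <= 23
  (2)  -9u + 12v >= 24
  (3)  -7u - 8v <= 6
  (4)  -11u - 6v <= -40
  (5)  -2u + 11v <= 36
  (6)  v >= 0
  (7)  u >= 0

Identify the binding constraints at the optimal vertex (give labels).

Feasible corners and Z = -u - 3v:
  (56/31, 104/31) → Z = -368/31
  (56/25, 92/25) → Z = -332/25
  (32/19, 68/19) → Z = -236/19

The minimum is at (56/25, 92/25). Substituting into each constraint, equality holds for (2) and (5); the remaining constraints have slack.

(2) and (5)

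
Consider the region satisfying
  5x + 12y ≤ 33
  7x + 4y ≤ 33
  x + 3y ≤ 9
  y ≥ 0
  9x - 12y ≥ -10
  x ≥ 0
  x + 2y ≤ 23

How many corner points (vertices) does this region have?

5

Of the 21 pairwise boundary intersections, those satisfying every inequality are:
  (33/8, 33/32)
  (23/14, 347/168)
  (33/7, 0)
  (0, 0)
  (0, 5/6)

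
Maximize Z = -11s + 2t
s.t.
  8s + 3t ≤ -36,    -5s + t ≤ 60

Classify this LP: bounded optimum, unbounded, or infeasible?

From the feasible point (-216/23, 300/23), moving in the direction (-1, -5) keeps every constraint satisfied while Z increases without bound.

unbounded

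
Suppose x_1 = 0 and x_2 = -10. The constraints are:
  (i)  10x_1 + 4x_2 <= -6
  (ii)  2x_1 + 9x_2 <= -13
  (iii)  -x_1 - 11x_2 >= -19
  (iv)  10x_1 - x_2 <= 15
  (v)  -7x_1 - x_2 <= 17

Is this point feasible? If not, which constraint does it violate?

(i): -40 ≤ -6 ✓
(ii): -90 ≤ -13 ✓
(iii): 110 ≥ -19 ✓
(iv): 10 ≤ 15 ✓
(v): 10 ≤ 17 ✓

feasible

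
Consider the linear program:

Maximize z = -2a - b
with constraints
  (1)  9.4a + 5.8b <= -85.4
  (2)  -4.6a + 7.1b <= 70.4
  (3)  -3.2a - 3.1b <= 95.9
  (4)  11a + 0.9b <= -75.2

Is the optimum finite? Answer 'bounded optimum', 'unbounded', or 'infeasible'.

bounded optimum

Vertices and z = -2a - b:
  (-1879/173, 498/173) → z = 3260/173
  (-17965/2767, -11626/2767) → z = 47556/2767
  (-2091/86, -251/43) → z = 2342/43
  (-14681/3122, -40713/1561) → z = 55394/1561
The feasible region has finitely many vertices and no improving ray; the maximum is 2342/43 at (-2091/86, -251/43).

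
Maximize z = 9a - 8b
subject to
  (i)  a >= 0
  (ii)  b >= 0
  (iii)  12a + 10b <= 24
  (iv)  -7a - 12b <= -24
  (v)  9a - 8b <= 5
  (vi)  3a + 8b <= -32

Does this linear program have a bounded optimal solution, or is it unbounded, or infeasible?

The boundaries a = 0 and 12a + 10b = 24 meet at (0, 12/5), but that point violates 3a + 8b ≤ -32. Every candidate vertex is excluded by some other constraint, so the feasible region is empty.

infeasible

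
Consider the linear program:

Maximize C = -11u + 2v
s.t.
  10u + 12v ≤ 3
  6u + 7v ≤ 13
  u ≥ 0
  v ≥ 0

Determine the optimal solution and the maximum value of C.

u = 0, v = 1/4, maximum C = 1/2

Extreme points and C = -11u + 2v:
  (0, 1/4) → C = 1/2
  (3/10, 0) → C = -33/10
  (0, 0) → C = 0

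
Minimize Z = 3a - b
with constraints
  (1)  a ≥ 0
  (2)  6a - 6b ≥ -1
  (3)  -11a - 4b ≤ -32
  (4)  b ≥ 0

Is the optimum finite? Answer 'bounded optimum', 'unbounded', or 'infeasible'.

Corner points and Z = 3a - b:
  (94/45, 203/90) → Z = 361/90
  (32/11, 0) → Z = 96/11
The feasible region has finitely many vertices and no improving ray; the minimum is 361/90 at (94/45, 203/90).

bounded optimum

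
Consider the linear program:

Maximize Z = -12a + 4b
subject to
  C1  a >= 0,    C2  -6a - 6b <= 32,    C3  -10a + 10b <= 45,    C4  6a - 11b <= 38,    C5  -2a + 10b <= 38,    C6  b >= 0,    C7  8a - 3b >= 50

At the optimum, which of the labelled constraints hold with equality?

C6 and C7

Extreme points and Z = -12a + 4b:
  (21, 8) → Z = -220
  (19/3, 0) → Z = -76
  (307/37, 202/37) → Z = -2876/37
  (25/4, 0) → Z = -75

The maximum is at (25/4, 0). Substituting into each constraint, equality holds for C6 and C7; the remaining constraints have slack.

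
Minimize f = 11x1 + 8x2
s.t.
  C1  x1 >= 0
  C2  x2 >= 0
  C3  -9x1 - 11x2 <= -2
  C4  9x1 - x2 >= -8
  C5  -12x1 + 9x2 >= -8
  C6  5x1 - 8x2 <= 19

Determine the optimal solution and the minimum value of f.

x1 = 0, x2 = 2/11, minimum f = 16/11

Vertices and f = 11x1 + 8x2:
  (0, 2/11) → f = 16/11
  (0, 8) → f = 64
  (2/9, 0) → f = 22/9
  (2/3, 0) → f = 22/3
The feasible region is unbounded (it extends along (3, 4), (1, 9)), but f strictly increases along every unbounded feasible direction, so there is no improving ray and the minimum is attained at a vertex.

The binding constraints are x1 = 0 and -9x1 - 11x2 = -2.
Solving simultaneously gives x1 = 0, x2 = 2/11.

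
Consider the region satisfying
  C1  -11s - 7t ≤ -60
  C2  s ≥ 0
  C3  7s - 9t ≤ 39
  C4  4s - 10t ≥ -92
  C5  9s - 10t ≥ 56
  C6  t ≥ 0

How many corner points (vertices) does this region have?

3

Pairwise boundary intersections that survive every other constraint:
  (609/17, 400/17)
  (114/11, 41/11)
  (148/5, 526/25)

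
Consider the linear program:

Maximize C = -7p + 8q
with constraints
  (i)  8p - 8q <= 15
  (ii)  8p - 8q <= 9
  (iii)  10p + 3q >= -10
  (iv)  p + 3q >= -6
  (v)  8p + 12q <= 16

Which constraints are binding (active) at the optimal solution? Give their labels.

Corner points and C = -7p + 8q:
  (-53/104, -85/52) → C = -989/104
  (59/40, 7/20) → C = -301/40
  (-7/4, 5/2) → C = 129/4

The maximum is at (-7/4, 5/2). Substituting into each constraint, equality holds for (iii) and (v); the remaining constraints have slack.

(iii) and (v)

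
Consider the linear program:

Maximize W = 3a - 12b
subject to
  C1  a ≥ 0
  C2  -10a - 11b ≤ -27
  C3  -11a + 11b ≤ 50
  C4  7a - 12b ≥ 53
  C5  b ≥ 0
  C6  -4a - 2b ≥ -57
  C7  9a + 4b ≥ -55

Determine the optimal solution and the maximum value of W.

a = 57/4, b = 0, maximum W = 171/4

Corner points and W = 3a - 12b:
  (53/7, 0) → W = 159/7
  (395/31, 187/62) → W = 63/31
  (57/4, 0) → W = 171/4

The binding constraints are b = 0 and -4a - 2b = -57.
Solving simultaneously gives a = 57/4, b = 0.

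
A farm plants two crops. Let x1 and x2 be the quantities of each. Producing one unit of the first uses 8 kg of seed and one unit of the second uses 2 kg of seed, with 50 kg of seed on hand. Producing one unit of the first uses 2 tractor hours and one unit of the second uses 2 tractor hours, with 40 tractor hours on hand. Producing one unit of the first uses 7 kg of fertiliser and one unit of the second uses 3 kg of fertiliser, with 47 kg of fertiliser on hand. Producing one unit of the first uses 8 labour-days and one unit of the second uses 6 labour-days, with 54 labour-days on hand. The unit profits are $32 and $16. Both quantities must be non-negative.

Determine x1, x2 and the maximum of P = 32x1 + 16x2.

x1 = 6, x2 = 1, maximum P = 208

Corner points and P = 32x1 + 16x2:
  (0, 0) → P = 0
  (0, 9) → P = 144
  (25/4, 0) → P = 200
  (6, 1) → P = 208

The binding constraints are 8x1 + 2x2 = 50 and 8x1 + 6x2 = 54.
Solving simultaneously gives x1 = 6, x2 = 1.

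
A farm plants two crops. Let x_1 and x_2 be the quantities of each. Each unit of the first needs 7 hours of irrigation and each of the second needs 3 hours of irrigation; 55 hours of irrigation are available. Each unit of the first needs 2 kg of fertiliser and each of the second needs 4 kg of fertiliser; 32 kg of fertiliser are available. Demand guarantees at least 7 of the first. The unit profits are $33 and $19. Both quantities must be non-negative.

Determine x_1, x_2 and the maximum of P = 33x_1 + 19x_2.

The optimum lies where 7x_1 + 3x_2 = 55 and x_1 = 7.
Solving simultaneously gives x_1 = 7, x_2 = 2.

x_1 = 7, x_2 = 2, maximum P = 269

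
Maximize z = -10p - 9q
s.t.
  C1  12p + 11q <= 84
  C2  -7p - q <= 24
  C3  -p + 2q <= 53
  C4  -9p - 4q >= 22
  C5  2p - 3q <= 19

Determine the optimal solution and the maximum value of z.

Extreme points and z = -10p - 9q:
  (-74/19, 62/19) → z = 182/19
  (-53/23, -181/23) → z = 2159/23
  (2/7, -43/7) → z = 367/7

At the optimal vertex, -7p - q = 24 and 2p - 3q = 19.
Solving simultaneously gives p = -53/23, q = -181/23.

p = -53/23, q = -181/23, maximum z = 2159/23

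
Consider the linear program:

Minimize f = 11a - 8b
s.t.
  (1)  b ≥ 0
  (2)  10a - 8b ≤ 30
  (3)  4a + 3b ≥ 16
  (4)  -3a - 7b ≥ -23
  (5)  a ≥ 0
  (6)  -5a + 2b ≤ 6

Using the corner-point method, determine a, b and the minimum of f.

a = 43/19, b = 44/19, minimum f = 121/19

Feasible corners and f = 11a - 8b:
  (109/31, 20/31) → f = 1039/31
  (197/47, 70/47) → f = 1607/47
  (43/19, 44/19) → f = 121/19

The binding constraints are 4a + 3b = 16 and -3a - 7b = -23.
Solving simultaneously gives a = 43/19, b = 44/19.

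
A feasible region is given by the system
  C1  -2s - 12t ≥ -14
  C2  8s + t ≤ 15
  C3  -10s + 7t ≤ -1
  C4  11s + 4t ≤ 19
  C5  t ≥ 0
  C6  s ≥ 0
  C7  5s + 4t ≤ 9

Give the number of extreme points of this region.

The feasible vertices (each the meet of two boundaries and inside every other half-plane) are:
  (55/67, 69/67)
  (1, 1)
  (1/10, 0)
  (19/11, 0)
  (5/3, 1/6)

5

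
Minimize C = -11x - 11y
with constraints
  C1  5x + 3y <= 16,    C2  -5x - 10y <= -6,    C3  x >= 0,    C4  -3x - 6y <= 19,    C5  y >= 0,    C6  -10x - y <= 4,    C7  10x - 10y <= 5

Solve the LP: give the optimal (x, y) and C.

Feasible corners and C = -11x - 11y:
  (0, 16/3) → C = -176/3
  (35/16, 27/16) → C = -341/8
  (0, 3/5) → C = -33/5
  (11/15, 7/30) → C = -319/30

At the optimal vertex, 5x + 3y = 16 and x = 0.
Solving simultaneously gives x = 0, y = 16/3.

x = 0, y = 16/3, minimum C = -176/3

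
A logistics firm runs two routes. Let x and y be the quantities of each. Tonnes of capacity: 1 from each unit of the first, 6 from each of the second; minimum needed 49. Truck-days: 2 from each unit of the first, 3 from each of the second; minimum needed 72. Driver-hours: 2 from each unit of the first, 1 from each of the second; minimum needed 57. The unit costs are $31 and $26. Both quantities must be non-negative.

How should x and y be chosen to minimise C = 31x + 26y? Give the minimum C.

Vertices and C = 31x + 26y:
  (0, 57) → C = 1482
  (49, 0) → C = 1519
  (95/3, 26/9) → C = 9511/9
  (99/4, 15/2) → C = 3849/4
The feasible region is unbounded (it extends along (0, 1), (1, 0)), but C strictly increases along every unbounded feasible direction, so there is no improving ray and the minimum is attained at a vertex.

x = 99/4, y = 15/2, minimum C = 3849/4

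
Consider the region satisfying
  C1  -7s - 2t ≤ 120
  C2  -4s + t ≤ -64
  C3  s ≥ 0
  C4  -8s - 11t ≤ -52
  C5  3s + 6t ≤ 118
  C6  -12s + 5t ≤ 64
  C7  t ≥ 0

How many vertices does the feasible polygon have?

The feasible vertices (each the meet of two boundaries and inside every other half-plane) are:
  (502/27, 280/27)
  (16, 0)
  (118/3, 0)

3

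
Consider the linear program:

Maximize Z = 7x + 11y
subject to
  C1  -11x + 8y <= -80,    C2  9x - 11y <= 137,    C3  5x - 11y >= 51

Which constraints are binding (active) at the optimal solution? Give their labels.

Feasible corners and Z = 7x + 11y:
  (-216/49, -787/49) → Z = -10169/49
  (472/81, -161/81) → Z = 511/27
  (43/2, 113/22) → Z = 207

The maximum is at (43/2, 113/22). Substituting into each constraint, equality holds for C2 and C3; the remaining constraints have slack.

C2 and C3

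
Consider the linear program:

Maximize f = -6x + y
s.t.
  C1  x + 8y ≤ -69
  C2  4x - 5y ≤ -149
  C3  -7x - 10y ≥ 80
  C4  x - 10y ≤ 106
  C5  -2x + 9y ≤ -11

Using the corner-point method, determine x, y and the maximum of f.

x = -844/11, y = -201/11, maximum f = 4863/11

Extreme points and f = -6x + y:
  (-404/7, -573/35) → f = 11547/35
  (-698/13, -171/13) → f = 309
  (-844/11, -201/11) → f = 4863/11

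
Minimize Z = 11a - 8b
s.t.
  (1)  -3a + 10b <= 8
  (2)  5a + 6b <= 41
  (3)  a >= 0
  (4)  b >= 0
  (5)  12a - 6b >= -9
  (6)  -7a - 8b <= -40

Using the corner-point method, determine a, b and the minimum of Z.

a = 168/47, b = 88/47, minimum Z = 1144/47

The binding constraints are -3a + 10b = 8 and -7a - 8b = -40.
Solving simultaneously gives a = 168/47, b = 88/47.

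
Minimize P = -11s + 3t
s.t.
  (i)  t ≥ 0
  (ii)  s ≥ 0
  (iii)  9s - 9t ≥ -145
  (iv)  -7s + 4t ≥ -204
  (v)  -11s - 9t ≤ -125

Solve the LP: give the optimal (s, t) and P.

Feasible corners and P = -11s + 3t:
  (204/7, 0) → P = -2244/7
  (125/11, 0) → P = -125
  (0, 145/9) → P = 145/3
  (0, 125/9) → P = 125/3
  (2416/27, 2851/27) → P = -18023/27

s = 2416/27, t = 2851/27, minimum P = -18023/27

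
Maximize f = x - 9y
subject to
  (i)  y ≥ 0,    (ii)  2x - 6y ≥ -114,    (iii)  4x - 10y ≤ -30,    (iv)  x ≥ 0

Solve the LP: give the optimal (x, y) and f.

Feasible corners and f = x - 9y:
  (240, 99) → f = -651
  (0, 19) → f = -171
  (0, 3) → f = -27

x = 0, y = 3, maximum f = -27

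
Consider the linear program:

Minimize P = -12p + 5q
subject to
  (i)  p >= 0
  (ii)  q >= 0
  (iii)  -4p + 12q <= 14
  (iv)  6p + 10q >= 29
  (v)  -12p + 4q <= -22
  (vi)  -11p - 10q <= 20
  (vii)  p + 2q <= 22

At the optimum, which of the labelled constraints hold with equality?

Extreme points and P = -12p + 5q:
  (29/6, 0) → P = -58
  (22, 0) → P = -264
  (5/2, 2) → P = -20
  (59/5, 51/10) → P = -1161/10
  (7/3, 3/2) → P = -41/2

The minimum is at (22, 0). Substituting into each constraint, equality holds for (ii) and (vii); the remaining constraints have slack.

(ii) and (vii)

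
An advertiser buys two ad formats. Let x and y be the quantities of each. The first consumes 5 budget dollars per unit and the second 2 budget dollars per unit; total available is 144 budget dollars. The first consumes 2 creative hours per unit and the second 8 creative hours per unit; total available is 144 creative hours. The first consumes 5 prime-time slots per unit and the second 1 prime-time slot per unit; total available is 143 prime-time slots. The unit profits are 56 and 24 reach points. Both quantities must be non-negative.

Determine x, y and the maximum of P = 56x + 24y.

Extreme points and P = 56x + 24y:
  (0, 0) → P = 0
  (0, 18) → P = 432
  (143/5, 0) → P = 8008/5
  (24, 12) → P = 1632
  (142/5, 1) → P = 8072/5

At the optimal vertex, 5x + 2y = 144 and 2x + 8y = 144.
Solving simultaneously gives x = 24, y = 12.

x = 24, y = 12, maximum P = 1632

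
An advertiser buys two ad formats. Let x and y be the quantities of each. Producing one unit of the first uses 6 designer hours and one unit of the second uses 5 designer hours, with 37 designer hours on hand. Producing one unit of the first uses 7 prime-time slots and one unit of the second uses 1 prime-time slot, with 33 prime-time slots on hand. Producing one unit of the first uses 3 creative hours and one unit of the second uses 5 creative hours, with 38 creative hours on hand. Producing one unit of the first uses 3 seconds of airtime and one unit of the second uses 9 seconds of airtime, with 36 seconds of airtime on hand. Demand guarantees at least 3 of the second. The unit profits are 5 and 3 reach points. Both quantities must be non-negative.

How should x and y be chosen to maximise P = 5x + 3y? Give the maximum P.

Extreme points and P = 5x + 3y:
  (0, 4) → P = 12
  (0, 3) → P = 9
  (3, 3) → P = 24

The optimum lies where 3x + 9y = 36 and y = 3.
Solving simultaneously gives x = 3, y = 3.

x = 3, y = 3, maximum P = 24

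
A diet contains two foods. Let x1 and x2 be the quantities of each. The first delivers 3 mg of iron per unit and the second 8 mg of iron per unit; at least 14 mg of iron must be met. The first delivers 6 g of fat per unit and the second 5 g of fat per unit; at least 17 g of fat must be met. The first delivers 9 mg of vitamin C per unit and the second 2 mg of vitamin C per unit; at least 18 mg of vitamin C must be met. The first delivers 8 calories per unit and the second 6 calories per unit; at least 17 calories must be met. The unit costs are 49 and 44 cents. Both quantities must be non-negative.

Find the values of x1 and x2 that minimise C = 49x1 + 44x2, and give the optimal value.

The feasible region is unbounded (it extends along (0, 1), (1, 0)), but C strictly increases along every unbounded feasible direction, so there is no improving ray and the minimum is attained at a vertex.

The optimum lies where 3x1 + 8x2 = 14 and 6x1 + 5x2 = 17.
Solving simultaneously gives x1 = 2, x2 = 1.

x1 = 2, x2 = 1, minimum C = 142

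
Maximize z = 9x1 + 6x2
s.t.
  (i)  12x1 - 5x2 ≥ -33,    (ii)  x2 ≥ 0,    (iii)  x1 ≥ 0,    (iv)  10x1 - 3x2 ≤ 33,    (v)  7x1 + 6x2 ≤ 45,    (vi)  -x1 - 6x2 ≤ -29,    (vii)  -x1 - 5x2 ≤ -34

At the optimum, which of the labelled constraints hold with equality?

Vertices and z = 9x1 + 6x2:
  (27/107, 771/107) → z = 4869/107
  (1/13, 441/65) → z = 207/5
  (21/29, 193/29) → z = 1347/29

The maximum is at (21/29, 193/29). Substituting into each constraint, equality holds for (v) and (vii); the remaining constraints have slack.

(v) and (vii)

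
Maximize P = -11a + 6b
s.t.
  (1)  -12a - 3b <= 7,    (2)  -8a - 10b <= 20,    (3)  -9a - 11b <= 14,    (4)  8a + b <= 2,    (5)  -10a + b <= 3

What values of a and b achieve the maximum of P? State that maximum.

a = -1/18, b = 22/9, maximum P = 275/18

Feasible corners and P = -11a + 6b:
  (-1/3, -1) → P = -7/3
  (-8/21, -17/21) → P = -2/3
  (36/79, -130/79) → P = -1176/79
  (-1/18, 22/9) → P = 275/18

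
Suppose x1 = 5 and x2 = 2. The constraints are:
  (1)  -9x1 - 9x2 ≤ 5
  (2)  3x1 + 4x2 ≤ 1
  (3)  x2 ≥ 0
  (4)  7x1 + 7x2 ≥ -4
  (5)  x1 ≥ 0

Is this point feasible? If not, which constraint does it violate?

not feasible — violates (2)

Constraint (2): 3x1 + 4x2 = 23, which is not ≤ 1. All other constraints are satisfied.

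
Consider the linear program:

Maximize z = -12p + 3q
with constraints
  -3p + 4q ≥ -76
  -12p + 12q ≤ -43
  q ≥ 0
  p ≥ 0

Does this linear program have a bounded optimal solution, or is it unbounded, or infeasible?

bounded optimum

Vertices and z = -12p + 3q:
  (76/3, 0) → z = -304
  (43/12, 0) → z = -43
The feasible region has finitely many vertices and no improving ray; the maximum is -43 at (43/12, 0).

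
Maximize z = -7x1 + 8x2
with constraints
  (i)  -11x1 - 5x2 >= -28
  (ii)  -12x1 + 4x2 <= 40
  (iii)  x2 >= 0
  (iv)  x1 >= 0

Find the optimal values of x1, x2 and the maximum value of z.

x1 = 0, x2 = 28/5, maximum z = 224/5

Feasible corners and z = -7x1 + 8x2:
  (28/11, 0) → z = -196/11
  (0, 28/5) → z = 224/5
  (0, 0) → z = 0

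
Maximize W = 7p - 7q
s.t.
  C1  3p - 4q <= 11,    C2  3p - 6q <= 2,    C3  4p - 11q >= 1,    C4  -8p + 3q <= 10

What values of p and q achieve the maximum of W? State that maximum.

p = 16/9, q = 5/9, maximum W = 77/9

Feasible corners and W = 7p - 7q:
  (16/9, 5/9) → W = 77/9
  (-22/13, -46/39) → W = -140/39
  (-113/76, -12/19) → W = -455/76

At the optimal vertex, 3p - 6q = 2 and 4p - 11q = 1.
Solving simultaneously gives p = 16/9, q = 5/9.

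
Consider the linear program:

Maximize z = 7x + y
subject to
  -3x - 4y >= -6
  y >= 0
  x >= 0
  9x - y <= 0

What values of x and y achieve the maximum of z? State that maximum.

x = 2/13, y = 18/13, maximum z = 32/13

Vertices and z = 7x + y:
  (0, 3/2) → z = 3/2
  (2/13, 18/13) → z = 32/13
  (0, 0) → z = 0

At the optimal vertex, -3x - 4y = -6 and 9x - y = 0.
Solving simultaneously gives x = 2/13, y = 18/13.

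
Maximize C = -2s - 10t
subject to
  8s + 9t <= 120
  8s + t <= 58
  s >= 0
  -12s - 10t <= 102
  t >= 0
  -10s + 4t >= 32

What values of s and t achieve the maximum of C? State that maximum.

s = 0, t = 8, maximum C = -80

Feasible corners and C = -2s - 10t:
  (0, 40/3) → C = -400/3
  (96/61, 728/61) → C = -7472/61
  (0, 8) → C = -80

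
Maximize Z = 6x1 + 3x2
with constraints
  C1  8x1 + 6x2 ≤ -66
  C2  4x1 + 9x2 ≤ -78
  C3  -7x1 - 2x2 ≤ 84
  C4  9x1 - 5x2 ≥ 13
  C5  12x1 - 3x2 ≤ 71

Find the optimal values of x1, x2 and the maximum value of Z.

Extreme points and Z = 6x1 + 3x2:
  (-21/8, -15/2) → Z = -153/4
  (19/8, -85/6) → Z = -113/4
  (-273/101, -754/101) → Z = -3900/101
  (-394/53, -847/53) → Z = -4905/53
  (-22/9, -301/9) → Z = -115

x1 = 19/8, x2 = -85/6, maximum Z = -113/4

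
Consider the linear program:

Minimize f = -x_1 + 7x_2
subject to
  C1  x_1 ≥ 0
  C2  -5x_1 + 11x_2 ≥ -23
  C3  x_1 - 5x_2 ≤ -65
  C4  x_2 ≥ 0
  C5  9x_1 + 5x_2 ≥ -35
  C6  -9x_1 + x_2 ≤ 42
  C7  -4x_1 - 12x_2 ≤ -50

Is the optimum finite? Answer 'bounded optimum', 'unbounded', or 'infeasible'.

Corner points and f = -x_1 + 7x_2:
  (0, 13) → f = 91
  (0, 42) → f = 294
  (415/7, 174/7) → f = 803/7
The feasible region has finitely many vertices and no improving ray; the minimum is 91 at (0, 13).

bounded optimum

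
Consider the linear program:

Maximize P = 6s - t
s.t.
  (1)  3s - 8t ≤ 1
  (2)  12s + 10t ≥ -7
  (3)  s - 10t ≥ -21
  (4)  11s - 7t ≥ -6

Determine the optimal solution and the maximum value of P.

s = 89/11, t = 32/11, maximum P = 502/11

Vertices and P = 6s - t:
  (-23/63, -11/42) → P = -27/14
  (89/11, 32/11) → P = 502/11
  (-109/194, -5/194) → P = -649/194
  (87/103, 225/103) → P = 297/103

The binding constraints are 3s - 8t = 1 and s - 10t = -21.
Solving simultaneously gives s = 89/11, t = 32/11.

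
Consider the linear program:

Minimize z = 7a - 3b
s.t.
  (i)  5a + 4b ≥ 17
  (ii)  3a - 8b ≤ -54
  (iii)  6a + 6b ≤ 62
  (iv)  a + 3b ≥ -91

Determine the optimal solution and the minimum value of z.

Extreme points and z = 7a - 3b:
  (-20/13, 321/52) → z = -1523/52
  (-73/3, 104/3) → z = -823/3
  (86/33, 85/11) → z = -163/33

a = -73/3, b = 104/3, minimum z = -823/3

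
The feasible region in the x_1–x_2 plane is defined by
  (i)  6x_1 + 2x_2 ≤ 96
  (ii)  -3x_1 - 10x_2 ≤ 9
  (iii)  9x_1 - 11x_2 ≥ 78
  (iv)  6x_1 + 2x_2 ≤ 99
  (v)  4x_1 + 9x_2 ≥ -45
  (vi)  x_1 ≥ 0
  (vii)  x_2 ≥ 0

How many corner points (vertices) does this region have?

Of the 20 pairwise boundary intersections, those satisfying every inequality are:
  (101/7, 33/7)
  (16, 0)
  (26/3, 0)

3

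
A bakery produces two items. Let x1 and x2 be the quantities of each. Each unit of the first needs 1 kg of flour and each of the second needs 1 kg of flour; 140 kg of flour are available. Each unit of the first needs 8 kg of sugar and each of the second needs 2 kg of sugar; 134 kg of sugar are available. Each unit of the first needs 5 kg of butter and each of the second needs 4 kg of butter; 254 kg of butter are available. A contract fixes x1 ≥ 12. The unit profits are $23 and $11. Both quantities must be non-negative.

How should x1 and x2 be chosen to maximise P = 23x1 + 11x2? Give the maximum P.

Vertices and P = 23x1 + 11x2:
  (67/4, 0) → P = 1541/4
  (12, 0) → P = 276
  (12, 19) → P = 485

The optimum lies where 8x1 + 2x2 = 134 and x1 = 12.
Solving simultaneously gives x1 = 12, x2 = 19.

x1 = 12, x2 = 19, maximum P = 485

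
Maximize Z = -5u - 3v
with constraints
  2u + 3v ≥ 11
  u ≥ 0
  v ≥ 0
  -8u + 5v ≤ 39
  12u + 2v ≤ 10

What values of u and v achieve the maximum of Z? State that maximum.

u = 0, v = 11/3, maximum Z = -11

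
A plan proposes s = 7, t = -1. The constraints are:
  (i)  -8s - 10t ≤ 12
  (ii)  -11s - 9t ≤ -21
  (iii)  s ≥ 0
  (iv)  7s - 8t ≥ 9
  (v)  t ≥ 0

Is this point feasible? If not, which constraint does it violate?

not feasible — violates (v)

Constraint (v): t = -1, which is not ≥ 0. All other constraints are satisfied.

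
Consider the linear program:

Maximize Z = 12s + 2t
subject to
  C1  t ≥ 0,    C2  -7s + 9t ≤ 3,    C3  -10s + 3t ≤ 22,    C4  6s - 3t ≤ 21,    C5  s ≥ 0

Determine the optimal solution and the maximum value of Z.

s = 6, t = 5, maximum Z = 82

Vertices and Z = 12s + 2t:
  (7/2, 0) → Z = 42
  (0, 0) → Z = 0
  (6, 5) → Z = 82
  (0, 1/3) → Z = 2/3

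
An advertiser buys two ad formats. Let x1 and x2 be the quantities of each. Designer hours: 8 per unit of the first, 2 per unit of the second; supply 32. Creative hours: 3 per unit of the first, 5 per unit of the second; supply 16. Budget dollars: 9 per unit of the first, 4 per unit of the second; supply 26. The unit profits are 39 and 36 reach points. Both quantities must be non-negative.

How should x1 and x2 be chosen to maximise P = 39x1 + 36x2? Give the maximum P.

Vertices and P = 39x1 + 36x2:
  (0, 0) → P = 0
  (0, 16/5) → P = 576/5
  (26/9, 0) → P = 338/3
  (2, 2) → P = 150

x1 = 2, x2 = 2, maximum P = 150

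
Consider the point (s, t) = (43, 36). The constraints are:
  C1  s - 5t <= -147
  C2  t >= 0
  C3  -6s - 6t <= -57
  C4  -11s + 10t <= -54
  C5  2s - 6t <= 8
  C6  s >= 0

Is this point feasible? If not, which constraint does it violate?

Constraint C1: s - 5t = -137, which is not ≤ -147. All other constraints are satisfied.

not feasible — violates C1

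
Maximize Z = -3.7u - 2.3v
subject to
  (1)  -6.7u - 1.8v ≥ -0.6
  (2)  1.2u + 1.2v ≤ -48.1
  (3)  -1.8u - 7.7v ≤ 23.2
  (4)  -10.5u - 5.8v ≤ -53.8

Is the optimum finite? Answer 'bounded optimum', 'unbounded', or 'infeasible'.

infeasible

The boundaries -6.7u - 1.8v = -0.6 and -10.5u - 5.8v = -53.8 meet at (-2334/499, 8854/499), but that point violates 1.2u + 1.2v ≤ -48.1. Every candidate vertex is excluded by some other constraint, so the feasible region is empty.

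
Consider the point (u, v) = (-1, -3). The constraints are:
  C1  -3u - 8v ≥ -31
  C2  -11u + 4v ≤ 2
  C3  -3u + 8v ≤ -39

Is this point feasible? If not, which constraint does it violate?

Constraint C3: -3u + 8v = -21, which is not ≤ -39. All other constraints are satisfied.

not feasible — violates C3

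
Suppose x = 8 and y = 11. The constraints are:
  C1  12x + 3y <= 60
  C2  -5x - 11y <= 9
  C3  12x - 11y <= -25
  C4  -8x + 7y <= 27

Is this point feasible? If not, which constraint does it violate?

not feasible — violates C1

Constraint C1: 12x + 3y = 129, which is not ≤ 60. All other constraints are satisfied.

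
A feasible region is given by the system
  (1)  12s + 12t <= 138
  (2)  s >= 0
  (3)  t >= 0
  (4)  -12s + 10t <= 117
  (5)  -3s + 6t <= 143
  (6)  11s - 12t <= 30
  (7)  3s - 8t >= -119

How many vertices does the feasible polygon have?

4

Intersecting each pair of boundary lines and keeping only the points that satisfy every inequality leaves:
  (0, 23/2)
  (168/23, 193/46)
  (0, 0)
  (30/11, 0)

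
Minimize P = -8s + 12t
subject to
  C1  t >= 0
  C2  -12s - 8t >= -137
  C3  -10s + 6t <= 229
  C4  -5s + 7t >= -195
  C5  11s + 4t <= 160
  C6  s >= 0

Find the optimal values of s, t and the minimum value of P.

Extreme points and P = -8s + 12t:
  (137/12, 0) → P = -274/3
  (0, 0) → P = 0
  (0, 137/8) → P = 411/2

s = 137/12, t = 0, minimum P = -274/3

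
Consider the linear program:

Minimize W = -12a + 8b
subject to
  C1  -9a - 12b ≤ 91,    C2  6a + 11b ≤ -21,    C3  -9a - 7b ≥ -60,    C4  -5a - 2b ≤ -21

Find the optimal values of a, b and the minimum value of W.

a = 1357/45, b = -151/5, minimum W = -9052/15

Vertices and W = -12a + 8b:
  (1357/45, -151/5) → W = -9052/15
  (31/3, -46/3) → W = -740/3
  (269/19, -183/19) → W = -4692/19
  (273/43, -231/43) → W = -5124/43

At the optimal vertex, -9a - 12b = 91 and -9a - 7b = -60.
Solving simultaneously gives a = 1357/45, b = -151/5.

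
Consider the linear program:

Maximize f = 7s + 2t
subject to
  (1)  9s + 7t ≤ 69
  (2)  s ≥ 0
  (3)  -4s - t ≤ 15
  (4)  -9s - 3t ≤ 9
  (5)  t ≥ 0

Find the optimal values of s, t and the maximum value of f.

s = 23/3, t = 0, maximum f = 161/3

Feasible corners and f = 7s + 2t:
  (0, 69/7) → f = 138/7
  (23/3, 0) → f = 161/3
  (0, 0) → f = 0

The optimum lies where 9s + 7t = 69 and t = 0.
Solving simultaneously gives s = 23/3, t = 0.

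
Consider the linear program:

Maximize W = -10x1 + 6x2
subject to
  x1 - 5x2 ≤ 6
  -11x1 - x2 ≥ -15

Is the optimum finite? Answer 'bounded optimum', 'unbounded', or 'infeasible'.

From the feasible point (81/56, -51/56), moving in the direction (-1, 11) keeps every constraint satisfied while W increases without bound.

unbounded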